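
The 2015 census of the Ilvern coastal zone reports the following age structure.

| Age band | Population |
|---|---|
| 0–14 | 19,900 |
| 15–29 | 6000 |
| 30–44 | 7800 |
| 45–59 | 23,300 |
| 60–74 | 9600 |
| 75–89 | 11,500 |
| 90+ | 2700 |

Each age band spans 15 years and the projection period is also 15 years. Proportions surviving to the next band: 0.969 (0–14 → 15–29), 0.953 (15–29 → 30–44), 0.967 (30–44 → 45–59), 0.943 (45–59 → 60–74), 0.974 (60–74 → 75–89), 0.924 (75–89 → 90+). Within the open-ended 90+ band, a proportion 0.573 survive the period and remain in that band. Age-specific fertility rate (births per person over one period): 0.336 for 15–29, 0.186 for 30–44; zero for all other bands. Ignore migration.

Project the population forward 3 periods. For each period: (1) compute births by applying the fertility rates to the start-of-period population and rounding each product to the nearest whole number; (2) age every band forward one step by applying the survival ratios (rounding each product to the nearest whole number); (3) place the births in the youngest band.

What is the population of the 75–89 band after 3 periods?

(Bands numbered youngest = 1 to oldest = 7.)
— Period 1 —
Births: 6000 × 0.336 = 2016, 7800 × 0.186 = 1451 ⇒ total 3467
Band 2: 19900 × 0.969 = 19283
Band 3: 6000 × 0.953 = 5718
Band 4: 7800 × 0.967 = 7543
Band 5: 23300 × 0.943 = 21972
Band 6: 9600 × 0.974 = 9350
Band 7: 11500 × 0.924 + 2700 × 0.573 = 10626 + 1547 = 12173
Giving 3467 / 19283 / 5718 / 7543 / 21972 / 9350 / 12173.
— Period 2 —
Births: 19283 × 0.336 = 6479, 5718 × 0.186 = 1064 ⇒ total 7543
Band 2: 3467 × 0.969 = 3360
Band 3: 19283 × 0.953 = 18377
Band 4: 5718 × 0.967 = 5529
Band 5: 7543 × 0.943 = 7113
Band 6: 21972 × 0.974 = 21401
Band 7: 9350 × 0.924 + 12173 × 0.573 = 8639 + 6975 = 15614
Giving 7543 / 3360 / 18377 / 5529 / 7113 / 21401 / 15614.
— Period 3 —
Births: 3360 × 0.336 = 1129, 18377 × 0.186 = 3418 ⇒ total 4547
Band 2: 7543 × 0.969 = 7309
Band 3: 3360 × 0.953 = 3202
Band 4: 18377 × 0.967 = 17771
Band 5: 5529 × 0.943 = 5214
Band 6: 7113 × 0.974 = 6928
Band 7: 21401 × 0.924 + 15614 × 0.573 = 19775 + 8947 = 28722
Giving 4547 / 7309 / 3202 / 17771 / 5214 / 6928 / 28722.

6928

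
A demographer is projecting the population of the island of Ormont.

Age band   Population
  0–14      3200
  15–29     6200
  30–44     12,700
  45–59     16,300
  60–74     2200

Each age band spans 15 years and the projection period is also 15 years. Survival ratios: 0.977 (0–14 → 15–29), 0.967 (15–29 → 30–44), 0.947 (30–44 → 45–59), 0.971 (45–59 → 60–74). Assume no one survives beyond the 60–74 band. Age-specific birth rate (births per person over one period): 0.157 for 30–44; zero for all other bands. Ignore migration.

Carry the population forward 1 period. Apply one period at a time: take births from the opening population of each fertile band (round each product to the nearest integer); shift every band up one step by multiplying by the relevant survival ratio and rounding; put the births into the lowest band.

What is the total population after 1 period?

— Period 1 —
Births: 12700 × 0.157 = 1994
15–29: 3200 × 0.977 = 3126
30–44: 6200 × 0.967 = 5995
45–59: 12700 × 0.947 = 12027
60–74: 16300 × 0.971 = 15827
Giving 1994 / 3126 / 5995 / 12027 / 15827.
Total after period 1: 1994 + 3126 + 5995 + 12027 + 15827 = 38969

38969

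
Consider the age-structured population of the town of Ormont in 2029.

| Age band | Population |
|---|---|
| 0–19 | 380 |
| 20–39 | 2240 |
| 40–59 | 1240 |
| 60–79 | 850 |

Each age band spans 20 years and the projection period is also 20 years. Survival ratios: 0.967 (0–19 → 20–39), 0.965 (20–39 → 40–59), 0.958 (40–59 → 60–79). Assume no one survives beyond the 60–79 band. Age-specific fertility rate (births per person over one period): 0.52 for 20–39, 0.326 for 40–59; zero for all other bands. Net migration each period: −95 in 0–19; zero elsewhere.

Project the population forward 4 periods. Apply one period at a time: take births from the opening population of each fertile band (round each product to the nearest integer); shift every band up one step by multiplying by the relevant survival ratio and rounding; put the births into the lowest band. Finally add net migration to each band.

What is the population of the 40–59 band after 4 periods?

[period 1]
Births: 2240 × 0.52 = 1165 ; 1240 × 0.326 = 404 ⇒ total 1569
20–39: 380 × 0.967 = 367
40–59: 2240 × 0.965 = 2162
60–79: 1240 × 0.958 = 1188
Net migration: 0–19 − 95 → 1474
Population now: 0–19=1474, 20–39=367, 40–59=2162, 60–79=1188
[period 2]
Births: 367 × 0.52 = 191 ; 2162 × 0.326 = 705 ⇒ total 896
20–39: 1474 × 0.967 = 1425
40–59: 367 × 0.965 = 354
60–79: 2162 × 0.958 = 2071
Net migration: 0–19 − 95 → 801
Population now: 0–19=801, 20–39=1425, 40–59=354, 60–79=2071
[period 3]
Births: 1425 × 0.52 = 741 ; 354 × 0.326 = 115 ⇒ total 856
20–39: 801 × 0.967 = 775
40–59: 1425 × 0.965 = 1375
60–79: 354 × 0.958 = 339
Net migration: 0–19 − 95 → 761
Population now: 0–19=761, 20–39=775, 40–59=1375, 60–79=339
[period 4]
Births: 775 × 0.52 = 403 ; 1375 × 0.326 = 448 ⇒ total 851
20–39: 761 × 0.967 = 736
40–59: 775 × 0.965 = 748
60–79: 1375 × 0.958 = 1317
Net migration: 0–19 − 95 → 756
Population now: 0–19=756, 20–39=736, 40–59=748, 60–79=1317

748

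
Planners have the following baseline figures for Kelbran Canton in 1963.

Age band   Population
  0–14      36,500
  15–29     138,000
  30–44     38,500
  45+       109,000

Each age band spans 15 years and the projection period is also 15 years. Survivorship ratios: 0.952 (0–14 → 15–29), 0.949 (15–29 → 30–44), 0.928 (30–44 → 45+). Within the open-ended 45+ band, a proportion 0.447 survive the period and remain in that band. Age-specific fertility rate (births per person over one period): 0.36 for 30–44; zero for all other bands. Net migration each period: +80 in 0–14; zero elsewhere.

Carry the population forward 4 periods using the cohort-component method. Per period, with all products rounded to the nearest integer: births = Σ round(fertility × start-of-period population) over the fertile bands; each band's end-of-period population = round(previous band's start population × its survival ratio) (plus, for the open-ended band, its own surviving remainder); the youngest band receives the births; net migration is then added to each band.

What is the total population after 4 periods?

Period 1:
Births: 38500 × 0.36 = 13860
15–29: 36500 × 0.952 = 34748
30–44: 138000 × 0.949 = 130962
45+: 38500 × 0.928 + 109000 × 0.447 = 35728 + 48723 = 84451
Net migration: 0–14 + 80 → 13940
Giving 13940 / 34748 / 130962 / 84451.
Period 2:
Births: 130962 × 0.36 = 47146
15–29: 13940 × 0.952 = 13271
30–44: 34748 × 0.949 = 32976
45+: 130962 × 0.928 + 84451 × 0.447 = 121533 + 37750 = 159283
Net migration: 0–14 + 80 → 47226
Giving 47226 / 13271 / 32976 / 159283.
Period 3:
Births: 32976 × 0.36 = 11871
15–29: 47226 × 0.952 = 44959
30–44: 13271 × 0.949 = 12594
45+: 32976 × 0.928 + 159283 × 0.447 = 30602 + 71200 = 101802
Net migration: 0–14 + 80 → 11951
Giving 11951 / 44959 / 12594 / 101802.
Period 4:
Births: 12594 × 0.36 = 4534
15–29: 11951 × 0.952 = 11377
30–44: 44959 × 0.949 = 42666
45+: 12594 × 0.928 + 101802 × 0.447 = 11687 + 45505 = 57192
Net migration: 0–14 + 80 → 4614
Giving 4614 / 11377 / 42666 / 57192.
Total after period 4: 4614 + 11377 + 42666 + 57192 = 115849

115849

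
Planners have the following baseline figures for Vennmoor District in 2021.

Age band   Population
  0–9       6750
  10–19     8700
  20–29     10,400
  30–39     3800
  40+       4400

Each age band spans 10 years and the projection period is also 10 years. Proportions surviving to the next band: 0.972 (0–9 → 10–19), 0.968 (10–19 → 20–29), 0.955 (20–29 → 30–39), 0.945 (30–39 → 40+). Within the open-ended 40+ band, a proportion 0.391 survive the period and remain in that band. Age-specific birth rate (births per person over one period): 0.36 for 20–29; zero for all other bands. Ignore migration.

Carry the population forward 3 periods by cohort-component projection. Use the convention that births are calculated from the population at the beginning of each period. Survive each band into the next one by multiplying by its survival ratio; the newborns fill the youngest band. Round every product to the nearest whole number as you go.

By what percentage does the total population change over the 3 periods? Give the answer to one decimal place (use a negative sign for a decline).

Call the groups 1 to 5, youngest first.
Period 1.
Births: 10400 × 0.36 = 3744
Group 2: 6750 × 0.972 = 6561
Group 3: 8700 × 0.968 = 8422
Group 4: 10400 × 0.955 = 9932
Group 5: 3800 × 0.945 + 4400 × 0.391 = 3591 + 1720 = 5311
Population now: 0–9=3744, 10–19=6561, 20–29=8422, 30–39=9932, 40+=5311
Period 2.
Births: 8422 × 0.36 = 3032
Group 2: 3744 × 0.972 = 3639
Group 3: 6561 × 0.968 = 6351
Group 4: 8422 × 0.955 = 8043
Group 5: 9932 × 0.945 + 5311 × 0.391 = 9386 + 2077 = 11463
Population now: 0–9=3032, 10–19=3639, 20–29=6351, 30–39=8043, 40+=11463
Period 3.
Births: 6351 × 0.36 = 2286
Group 2: 3032 × 0.972 = 2947
Group 3: 3639 × 0.968 = 3523
Group 4: 6351 × 0.955 = 6065
Group 5: 8043 × 0.945 + 11463 × 0.391 = 7601 + 4482 = 12083
Population now: 0–9=2286, 10–19=2947, 20–29=3523, 30–39=6065, 40+=12083
Total: 34050 → 26904; change = -7146; percentage change = -21.0%

-21.0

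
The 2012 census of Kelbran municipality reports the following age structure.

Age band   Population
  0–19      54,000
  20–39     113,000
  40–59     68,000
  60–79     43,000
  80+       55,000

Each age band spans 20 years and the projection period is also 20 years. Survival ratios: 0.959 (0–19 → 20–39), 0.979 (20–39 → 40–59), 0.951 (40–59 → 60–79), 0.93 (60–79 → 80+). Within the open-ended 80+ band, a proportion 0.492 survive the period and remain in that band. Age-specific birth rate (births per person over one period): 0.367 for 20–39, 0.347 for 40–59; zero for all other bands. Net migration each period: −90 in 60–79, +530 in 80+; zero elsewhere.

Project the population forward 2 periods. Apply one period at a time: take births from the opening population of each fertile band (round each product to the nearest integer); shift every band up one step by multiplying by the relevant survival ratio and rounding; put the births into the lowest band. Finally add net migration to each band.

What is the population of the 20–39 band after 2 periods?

62399

Period 1.
Births: 113000 × 0.367 = 41471  |  68000 × 0.347 = 23596 → 65067
20–39: 54000 × 0.959 = 51786
40–59: 113000 × 0.979 = 110627
60–79: 68000 × 0.951 = 64668
80+: 43000 × 0.93 + 55000 × 0.492 = 39990 + 27060 = 67050
Net migration: 60–79 − 90 → 64578; 80+ + 530 → 67580
→ [65067, 51786, 110627, 64578, 67580]
Period 2.
Births: 51786 × 0.367 = 19005  |  110627 × 0.347 = 38388 → 57393
20–39: 65067 × 0.959 = 62399
40–59: 51786 × 0.979 = 50698
60–79: 110627 × 0.951 = 105206
80+: 64578 × 0.93 + 67580 × 0.492 = 60058 + 33249 = 93307
Net migration: 60–79 − 90 → 105116; 80+ + 530 → 93837
→ [57393, 62399, 50698, 105116, 93837]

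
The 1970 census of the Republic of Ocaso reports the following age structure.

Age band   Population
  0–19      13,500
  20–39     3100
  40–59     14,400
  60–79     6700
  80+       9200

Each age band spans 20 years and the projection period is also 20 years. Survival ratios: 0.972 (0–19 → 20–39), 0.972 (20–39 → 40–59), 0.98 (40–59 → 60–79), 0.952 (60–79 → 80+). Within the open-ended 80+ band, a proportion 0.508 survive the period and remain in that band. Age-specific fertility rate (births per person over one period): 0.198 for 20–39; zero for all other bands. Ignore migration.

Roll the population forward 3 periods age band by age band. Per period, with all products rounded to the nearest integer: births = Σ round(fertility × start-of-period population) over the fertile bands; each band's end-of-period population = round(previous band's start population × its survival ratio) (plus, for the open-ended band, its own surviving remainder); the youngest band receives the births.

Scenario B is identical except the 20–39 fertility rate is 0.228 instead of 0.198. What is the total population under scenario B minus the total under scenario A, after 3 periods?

510

Period 1.
Births: 3100 × 0.198 = 614
20–39: 13500 × 0.972 = 13122
40–59: 3100 × 0.972 = 3013
60–79: 14400 × 0.98 = 14112
80+: 6700 × 0.952 + 9200 × 0.508 = 6378 + 4674 = 11052
Population now: 0–19=614, 20–39=13122, 40–59=3013, 60–79=14112, 80+=11052
Period 2.
Births: 13122 × 0.198 = 2598
20–39: 614 × 0.972 = 597
40–59: 13122 × 0.972 = 12755
60–79: 3013 × 0.98 = 2953
80+: 14112 × 0.952 + 11052 × 0.508 = 13435 + 5614 = 19049
Population now: 0–19=2598, 20–39=597, 40–59=12755, 60–79=2953, 80+=19049
Period 3.
Births: 597 × 0.198 = 118
20–39: 2598 × 0.972 = 2525
40–59: 597 × 0.972 = 580
60–79: 12755 × 0.98 = 12500
80+: 2953 × 0.952 + 19049 × 0.508 = 2811 + 9677 = 12488
Population now: 0–19=118, 20–39=2525, 40–59=580, 60–79=12500, 80+=12488
Scenario A total after 3 periods: 28211
Scenario B projection —
Period 1.
Births: 3100 × 0.228 = 707
20–39: 13500 × 0.972 = 13122
40–59: 3100 × 0.972 = 3013
60–79: 14400 × 0.98 = 14112
80+: 6700 × 0.952 + 9200 × 0.508 = 6378 + 4674 = 11052
Population now: 0–19=707, 20–39=13122, 40–59=3013, 60–79=14112, 80+=11052
Period 2.
Births: 13122 × 0.228 = 2992
20–39: 707 × 0.972 = 687
40–59: 13122 × 0.972 = 12755
60–79: 3013 × 0.98 = 2953
80+: 14112 × 0.952 + 11052 × 0.508 = 13435 + 5614 = 19049
Population now: 0–19=2992, 20–39=687, 40–59=12755, 60–79=2953, 80+=19049
Period 3.
Births: 687 × 0.228 = 157
20–39: 2992 × 0.972 = 2908
40–59: 687 × 0.972 = 668
60–79: 12755 × 0.98 = 12500
80+: 2953 × 0.952 + 19049 × 0.508 = 2811 + 9677 = 12488
Population now: 0–19=157, 20–39=2908, 40–59=668, 60–79=12500, 80+=12488
Scenario B total after 3 periods: 28721
Difference B − A = 28721 − 28211 = 510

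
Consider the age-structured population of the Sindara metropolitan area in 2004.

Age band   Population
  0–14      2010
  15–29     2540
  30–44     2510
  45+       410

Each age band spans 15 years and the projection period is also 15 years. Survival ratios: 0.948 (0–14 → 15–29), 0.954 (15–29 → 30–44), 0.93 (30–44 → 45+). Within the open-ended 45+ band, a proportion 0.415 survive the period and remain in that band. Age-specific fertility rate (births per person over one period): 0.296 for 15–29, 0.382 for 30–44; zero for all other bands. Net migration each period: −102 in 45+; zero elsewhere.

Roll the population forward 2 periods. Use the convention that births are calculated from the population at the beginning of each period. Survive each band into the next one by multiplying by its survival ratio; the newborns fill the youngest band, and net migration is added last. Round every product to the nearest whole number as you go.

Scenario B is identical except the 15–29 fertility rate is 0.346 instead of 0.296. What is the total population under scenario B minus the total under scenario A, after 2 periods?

(Bands numbered youngest = 1 to oldest = 4.)
[period 1]
Births: 2540 × 0.296 = 752, 2510 × 0.382 = 959 → total 1711
Band 2: 2010 × 0.948 = 1905
Band 3: 2540 × 0.954 = 2423
Band 4: 2510 × 0.93 + 410 × 0.415 = 2334 + 170 = 2504
Net migration: Band 4 − 102 → 2402
→ [1711, 1905, 2423, 2402]
[period 2]
Births: 1905 × 0.296 = 564, 2423 × 0.382 = 926 → total 1490
Band 2: 1711 × 0.948 = 1622
Band 3: 1905 × 0.954 = 1817
Band 4: 2423 × 0.93 + 2402 × 0.415 = 2253 + 997 = 3250
Net migration: Band 4 − 102 → 3148
→ [1490, 1622, 1817, 3148]
Scenario A total after 2 periods: 8077
Scenario B projection —
[period 1]
Births: 2540 × 0.346 = 879, 2510 × 0.382 = 959 → total 1838
Band 2: 2010 × 0.948 = 1905
Band 3: 2540 × 0.954 = 2423
Band 4: 2510 × 0.93 + 410 × 0.415 = 2334 + 170 = 2504
Net migration: Band 4 − 102 → 2402
→ [1838, 1905, 2423, 2402]
[period 2]
Births: 1905 × 0.346 = 659, 2423 × 0.382 = 926 → total 1585
Band 2: 1838 × 0.948 = 1742
Band 3: 1905 × 0.954 = 1817
Band 4: 2423 × 0.93 + 2402 × 0.415 = 2253 + 997 = 3250
Net migration: Band 4 − 102 → 3148
→ [1585, 1742, 1817, 3148]
Scenario B total after 2 periods: 8292
Difference B − A = 8292 − 8077 = 215

215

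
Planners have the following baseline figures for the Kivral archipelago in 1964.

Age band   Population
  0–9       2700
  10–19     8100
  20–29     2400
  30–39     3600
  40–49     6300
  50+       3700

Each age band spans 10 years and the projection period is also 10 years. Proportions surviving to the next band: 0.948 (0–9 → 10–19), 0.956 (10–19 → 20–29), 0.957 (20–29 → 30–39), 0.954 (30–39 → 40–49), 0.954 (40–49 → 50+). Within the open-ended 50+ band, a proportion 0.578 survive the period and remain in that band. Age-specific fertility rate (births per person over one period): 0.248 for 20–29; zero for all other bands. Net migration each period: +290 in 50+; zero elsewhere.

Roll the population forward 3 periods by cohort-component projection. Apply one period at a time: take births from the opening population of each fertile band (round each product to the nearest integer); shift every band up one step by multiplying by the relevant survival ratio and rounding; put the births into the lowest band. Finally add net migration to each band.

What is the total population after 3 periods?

[period 1]
Births: 2400 × 0.248 = 595
10–19: 2700 × 0.948 = 2560
20–29: 8100 × 0.956 = 7744
30–39: 2400 × 0.957 = 2297
40–49: 3600 × 0.954 = 3434
50+: 6300 × 0.954 + 3700 × 0.578 = 6010 + 2139 = 8149
Net migration: 50+ + 290 → 8439
Giving 595 / 2560 / 7744 / 2297 / 3434 / 8439.
[period 2]
Births: 7744 × 0.248 = 1921
10–19: 595 × 0.948 = 564
20–29: 2560 × 0.956 = 2447
30–39: 7744 × 0.957 = 7411
40–49: 2297 × 0.954 = 2191
50+: 3434 × 0.954 + 8439 × 0.578 = 3276 + 4878 = 8154
Net migration: 50+ + 290 → 8444
Giving 1921 / 564 / 2447 / 7411 / 2191 / 8444.
[period 3]
Births: 2447 × 0.248 = 607
10–19: 1921 × 0.948 = 1821
20–29: 564 × 0.956 = 539
30–39: 2447 × 0.957 = 2342
40–49: 7411 × 0.954 = 7070
50+: 2191 × 0.954 + 8444 × 0.578 = 2090 + 4881 = 6971
Net migration: 50+ + 290 → 7261
Giving 607 / 1821 / 539 / 2342 / 7070 / 7261.
Total after period 3: 607 + 1821 + 539 + 2342 + 7070 + 7261 = 19640

19640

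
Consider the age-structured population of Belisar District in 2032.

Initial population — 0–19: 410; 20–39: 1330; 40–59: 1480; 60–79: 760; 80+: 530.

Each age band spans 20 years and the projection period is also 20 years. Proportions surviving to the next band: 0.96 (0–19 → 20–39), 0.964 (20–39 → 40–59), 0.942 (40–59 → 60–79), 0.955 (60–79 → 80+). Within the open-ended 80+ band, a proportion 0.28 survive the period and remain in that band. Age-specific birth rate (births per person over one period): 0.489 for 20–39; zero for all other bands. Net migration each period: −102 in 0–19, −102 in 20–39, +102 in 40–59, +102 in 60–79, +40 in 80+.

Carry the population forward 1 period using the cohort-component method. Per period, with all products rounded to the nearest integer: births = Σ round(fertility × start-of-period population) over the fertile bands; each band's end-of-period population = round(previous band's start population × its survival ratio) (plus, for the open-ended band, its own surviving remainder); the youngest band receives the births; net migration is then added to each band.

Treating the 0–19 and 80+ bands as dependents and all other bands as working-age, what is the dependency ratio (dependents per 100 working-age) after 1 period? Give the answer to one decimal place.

(Groups numbered youngest = 1 to oldest = 5.)
Period 1:
Births: 1330 * 0.489 = 650
Group 2: 410 * 0.96 = 394
Group 3: 1330 * 0.964 = 1282
Group 4: 1480 * 0.942 = 1394
Group 5: 760 * 0.955 + 530 * 0.28 = 726 + 148 = 874
Net migration: Group 1 − 102 → 548; Group 2 − 102 → 292; Group 3 + 102 → 1384; Group 4 + 102 → 1496; Group 5 + 40 → 914
End of period: [548, 292, 1384, 1496, 914]
Dependents (band 0–19 + band 80+) = 548 + 914 = 1462; working-age = 3172; ratio = 1462/3172 × 100 = 46.1

46.1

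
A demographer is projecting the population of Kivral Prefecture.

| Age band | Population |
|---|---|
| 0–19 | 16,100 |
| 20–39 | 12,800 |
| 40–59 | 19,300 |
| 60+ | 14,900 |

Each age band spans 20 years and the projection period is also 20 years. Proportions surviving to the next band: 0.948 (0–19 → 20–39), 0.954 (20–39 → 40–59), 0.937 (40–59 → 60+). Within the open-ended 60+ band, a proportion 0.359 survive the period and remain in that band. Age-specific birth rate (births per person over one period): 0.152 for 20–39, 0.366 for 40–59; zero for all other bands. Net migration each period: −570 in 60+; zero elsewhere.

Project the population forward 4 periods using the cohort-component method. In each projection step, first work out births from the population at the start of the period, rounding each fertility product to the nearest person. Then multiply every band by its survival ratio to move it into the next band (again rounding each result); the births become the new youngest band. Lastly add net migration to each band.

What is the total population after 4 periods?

30600

Let band 1 be 0–19 through band 4 = 60+.
Period 1.
Births: 12800 * 0.152 = 1946  |  19300 * 0.366 = 7064 — total 9010
Band 2: 16100 * 0.948 = 15263
Band 3: 12800 * 0.954 = 12211
Band 4: 19300 * 0.937 + 14900 * 0.359 = 18084 + 5349 = 23433
Net migration: Band 4 − 570 → 22863
→ [9010, 15263, 12211, 22863]
Period 2.
Births: 15263 * 0.152 = 2320  |  12211 * 0.366 = 4469 — total 6789
Band 2: 9010 * 0.948 = 8541
Band 3: 15263 * 0.954 = 14561
Band 4: 12211 * 0.937 + 22863 * 0.359 = 11442 + 8208 = 19650
Net migration: Band 4 − 570 → 19080
→ [6789, 8541, 14561, 19080]
Period 3.
Births: 8541 * 0.152 = 1298  |  14561 * 0.366 = 5329 — total 6627
Band 2: 6789 * 0.948 = 6436
Band 3: 8541 * 0.954 = 8148
Band 4: 14561 * 0.937 + 19080 * 0.359 = 13644 + 6850 = 20494
Net migration: Band 4 − 570 → 19924
→ [6627, 6436, 8148, 19924]
Period 4.
Births: 6436 * 0.152 = 978  |  8148 * 0.366 = 2982 — total 3960
Band 2: 6627 * 0.948 = 6282
Band 3: 6436 * 0.954 = 6140
Band 4: 8148 * 0.937 + 19924 * 0.359 = 7635 + 7153 = 14788
Net migration: Band 4 − 570 → 14218
→ [3960, 6282, 6140, 14218]
Total after period 4: 3960 + 6282 + 6140 + 14218 = 30600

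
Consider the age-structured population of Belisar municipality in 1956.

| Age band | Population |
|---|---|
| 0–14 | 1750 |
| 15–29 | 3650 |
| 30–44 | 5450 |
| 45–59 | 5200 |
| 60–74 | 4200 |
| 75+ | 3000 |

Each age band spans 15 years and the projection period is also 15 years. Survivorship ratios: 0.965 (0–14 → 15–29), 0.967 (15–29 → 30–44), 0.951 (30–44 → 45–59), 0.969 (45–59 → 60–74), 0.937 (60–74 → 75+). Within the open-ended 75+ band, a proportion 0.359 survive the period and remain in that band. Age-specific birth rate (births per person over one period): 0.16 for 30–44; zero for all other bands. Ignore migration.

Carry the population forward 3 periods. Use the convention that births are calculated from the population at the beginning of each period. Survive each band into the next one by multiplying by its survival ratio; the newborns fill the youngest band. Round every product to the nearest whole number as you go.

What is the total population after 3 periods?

13472

Numbering the groups 1..6 from youngest to oldest:
After projecting period 1:
Births: 5450 × 0.16 = 872
Group 2: 1750 × 0.965 = 1689
Group 3: 3650 × 0.967 = 3530
Group 4: 5450 × 0.951 = 5183
Group 5: 5200 × 0.969 = 5039
Group 6: 4200 × 0.937 + 3000 × 0.359 = 3935 + 1077 = 5012
Population now: 0–14=872, 15–29=1689, 30–44=3530, 45–59=5183, 60–74=5039, 75+=5012
After projecting period 2:
Births: 3530 × 0.16 = 565
Group 2: 872 × 0.965 = 841
Group 3: 1689 × 0.967 = 1633
Group 4: 3530 × 0.951 = 3357
Group 5: 5183 × 0.969 = 5022
Group 6: 5039 × 0.937 + 5012 × 0.359 = 4722 + 1799 = 6521
Population now: 0–14=565, 15–29=841, 30–44=1633, 45–59=3357, 60–74=5022, 75+=6521
After projecting period 3:
Births: 1633 × 0.16 = 261
Group 2: 565 × 0.965 = 545
Group 3: 841 × 0.967 = 813
Group 4: 1633 × 0.951 = 1553
Group 5: 3357 × 0.969 = 3253
Group 6: 5022 × 0.937 + 6521 × 0.359 = 4706 + 2341 = 7047
Population now: 0–14=261, 15–29=545, 30–44=813, 45–59=1553, 60–74=3253, 75+=7047
Total after period 3: 261 + 545 + 813 + 1553 + 3253 + 7047 = 13472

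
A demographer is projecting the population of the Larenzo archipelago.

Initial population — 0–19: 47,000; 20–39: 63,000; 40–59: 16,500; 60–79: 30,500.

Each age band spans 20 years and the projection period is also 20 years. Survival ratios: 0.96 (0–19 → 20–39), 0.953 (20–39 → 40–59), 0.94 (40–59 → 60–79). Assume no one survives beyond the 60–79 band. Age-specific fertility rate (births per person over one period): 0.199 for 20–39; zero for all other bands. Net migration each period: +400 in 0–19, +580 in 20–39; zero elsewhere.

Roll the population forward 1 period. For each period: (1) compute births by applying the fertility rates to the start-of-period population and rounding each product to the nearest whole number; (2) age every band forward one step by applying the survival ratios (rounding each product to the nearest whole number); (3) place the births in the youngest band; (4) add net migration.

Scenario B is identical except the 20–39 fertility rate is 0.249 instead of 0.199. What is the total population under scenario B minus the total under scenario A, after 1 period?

[period 1]
Births: 63000 × 0.199 = 12537
20–39: 47000 × 0.96 = 45120
40–59: 63000 × 0.953 = 60039
60–79: 16500 × 0.94 = 15510
Net migration: 0–19 + 400 → 12937; 20–39 + 580 → 45700
Population now: 0–19=12937, 20–39=45700, 40–59=60039, 60–79=15510
Scenario A total after 1 period: 134186
Scenario B projection —
[period 1]
Births: 63000 × 0.249 = 15687
20–39: 47000 × 0.96 = 45120
40–59: 63000 × 0.953 = 60039
60–79: 16500 × 0.94 = 15510
Net migration: 0–19 + 400 → 16087; 20–39 + 580 → 45700
Population now: 0–19=16087, 20–39=45700, 40–59=60039, 60–79=15510
Scenario B total after 1 period: 137336
Difference B − A = 137336 − 134186 = 3150

3150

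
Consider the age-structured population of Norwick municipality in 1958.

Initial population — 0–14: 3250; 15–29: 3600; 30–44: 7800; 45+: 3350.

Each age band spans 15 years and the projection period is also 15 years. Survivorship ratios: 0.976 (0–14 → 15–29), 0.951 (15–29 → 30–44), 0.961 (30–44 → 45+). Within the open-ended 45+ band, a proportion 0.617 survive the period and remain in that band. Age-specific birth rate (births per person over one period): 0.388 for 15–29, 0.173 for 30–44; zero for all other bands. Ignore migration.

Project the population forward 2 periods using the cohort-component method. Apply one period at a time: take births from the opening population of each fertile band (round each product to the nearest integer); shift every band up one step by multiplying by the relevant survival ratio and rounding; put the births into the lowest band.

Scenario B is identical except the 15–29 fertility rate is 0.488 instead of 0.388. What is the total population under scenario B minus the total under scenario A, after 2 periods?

668

Let band 1 be 0–14 through band 4 = 45+.
After projecting period 1:
Births: 3600 * 0.388 = 1397 ; 7800 * 0.173 = 1349 → 2746
Band 2: 3250 * 0.976 = 3172
Band 3: 3600 * 0.951 = 3424
Band 4: 7800 * 0.961 + 3350 * 0.617 = 7496 + 2067 = 9563
End of period: [2746, 3172, 3424, 9563]
After projecting period 2:
Births: 3172 * 0.388 = 1231 ; 3424 * 0.173 = 592 → 1823
Band 2: 2746 * 0.976 = 2680
Band 3: 3172 * 0.951 = 3017
Band 4: 3424 * 0.961 + 9563 * 0.617 = 3290 + 5900 = 9190
End of period: [1823, 2680, 3017, 9190]
Scenario A total after 2 periods: 16710
Scenario B projection —
After projecting period 1:
Births: 3600 * 0.488 = 1757 ; 7800 * 0.173 = 1349 → 3106
Band 2: 3250 * 0.976 = 3172
Band 3: 3600 * 0.951 = 3424
Band 4: 7800 * 0.961 + 3350 * 0.617 = 7496 + 2067 = 9563
End of period: [3106, 3172, 3424, 9563]
After projecting period 2:
Births: 3172 * 0.488 = 1548 ; 3424 * 0.173 = 592 → 2140
Band 2: 3106 * 0.976 = 3031
Band 3: 3172 * 0.951 = 3017
Band 4: 3424 * 0.961 + 9563 * 0.617 = 3290 + 5900 = 9190
End of period: [2140, 3031, 3017, 9190]
Scenario B total after 2 periods: 17378
Difference B − A = 17378 − 16710 = 668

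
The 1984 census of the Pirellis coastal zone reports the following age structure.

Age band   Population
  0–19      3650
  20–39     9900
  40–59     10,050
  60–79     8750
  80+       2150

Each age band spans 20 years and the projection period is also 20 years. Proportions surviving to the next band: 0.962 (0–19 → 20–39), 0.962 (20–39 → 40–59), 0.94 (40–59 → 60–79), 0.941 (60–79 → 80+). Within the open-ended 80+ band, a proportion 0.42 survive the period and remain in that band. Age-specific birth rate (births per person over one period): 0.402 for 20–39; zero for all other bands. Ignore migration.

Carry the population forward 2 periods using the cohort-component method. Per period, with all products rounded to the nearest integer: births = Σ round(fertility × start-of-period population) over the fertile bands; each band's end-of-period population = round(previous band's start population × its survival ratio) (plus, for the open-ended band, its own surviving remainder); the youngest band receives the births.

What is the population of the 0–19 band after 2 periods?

1411

[period 1]
Births: 9900 × 0.402 = 3980
20–39: 3650 × 0.962 = 3511
40–59: 9900 × 0.962 = 9524
60–79: 10050 × 0.94 = 9447
80+: 8750 × 0.941 + 2150 × 0.42 = 8234 + 903 = 9137
End of period: [3980, 3511, 9524, 9447, 9137]
[period 2]
Births: 3511 × 0.402 = 1411
20–39: 3980 × 0.962 = 3829
40–59: 3511 × 0.962 = 3378
60–79: 9524 × 0.94 = 8953
80+: 9447 × 0.941 + 9137 × 0.42 = 8890 + 3838 = 12728
End of period: [1411, 3829, 3378, 8953, 12728]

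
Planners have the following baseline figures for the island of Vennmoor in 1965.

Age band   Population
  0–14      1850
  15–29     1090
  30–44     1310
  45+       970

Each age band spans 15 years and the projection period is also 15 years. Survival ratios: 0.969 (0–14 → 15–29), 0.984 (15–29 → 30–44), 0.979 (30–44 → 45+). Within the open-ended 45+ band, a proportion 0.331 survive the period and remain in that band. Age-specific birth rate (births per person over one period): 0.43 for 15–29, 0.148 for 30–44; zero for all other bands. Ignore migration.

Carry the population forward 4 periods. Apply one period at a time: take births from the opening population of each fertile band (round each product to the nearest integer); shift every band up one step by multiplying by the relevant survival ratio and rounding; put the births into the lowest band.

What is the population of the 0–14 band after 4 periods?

Period 1:
Births: 1090 × 0.43 = 469  |  1310 × 0.148 = 194 → total 663
15–29: 1850 × 0.969 = 1793
30–44: 1090 × 0.984 = 1073
45+: 1310 × 0.979 + 970 × 0.331 = 1282 + 321 = 1603
→ [663, 1793, 1073, 1603]
Period 2:
Births: 1793 × 0.43 = 771  |  1073 × 0.148 = 159 → total 930
15–29: 663 × 0.969 = 642
30–44: 1793 × 0.984 = 1764
45+: 1073 × 0.979 + 1603 × 0.331 = 1050 + 531 = 1581
→ [930, 642, 1764, 1581]
Period 3:
Births: 642 × 0.43 = 276  |  1764 × 0.148 = 261 → total 537
15–29: 930 × 0.969 = 901
30–44: 642 × 0.984 = 632
45+: 1764 × 0.979 + 1581 × 0.331 = 1727 + 523 = 2250
→ [537, 901, 632, 2250]
Period 4:
Births: 901 × 0.43 = 387  |  632 × 0.148 = 94 → total 481
15–29: 537 × 0.969 = 520
30–44: 901 × 0.984 = 887
45+: 632 × 0.979 + 2250 × 0.331 = 619 + 745 = 1364
→ [481, 520, 887, 1364]

481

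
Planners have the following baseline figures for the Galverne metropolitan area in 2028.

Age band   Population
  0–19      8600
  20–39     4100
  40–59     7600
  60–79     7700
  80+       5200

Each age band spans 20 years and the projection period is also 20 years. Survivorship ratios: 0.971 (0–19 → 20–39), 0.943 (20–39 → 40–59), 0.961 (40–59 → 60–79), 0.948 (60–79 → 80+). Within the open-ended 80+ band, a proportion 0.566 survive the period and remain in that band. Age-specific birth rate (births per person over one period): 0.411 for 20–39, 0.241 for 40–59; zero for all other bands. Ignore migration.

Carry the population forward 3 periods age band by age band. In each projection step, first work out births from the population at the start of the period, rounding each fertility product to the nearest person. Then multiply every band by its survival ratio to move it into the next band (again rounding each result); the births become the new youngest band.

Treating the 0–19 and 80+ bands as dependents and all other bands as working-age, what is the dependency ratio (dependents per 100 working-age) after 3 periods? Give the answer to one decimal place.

(Bands numbered youngest = 1 to oldest = 5.)
[period 1]
Births: 4100 * 0.411 = 1685 ; 7600 * 0.241 = 1832 → total 3517
Band 2: 8600 * 0.971 = 8351
Band 3: 4100 * 0.943 = 3866
Band 4: 7600 * 0.961 = 7304
Band 5: 7700 * 0.948 + 5200 * 0.566 = 7300 + 2943 = 10243
Population now: 0–19=3517, 20–39=8351, 40–59=3866, 60–79=7304, 80+=10243
[period 2]
Births: 8351 * 0.411 = 3432 ; 3866 * 0.241 = 932 → total 4364
Band 2: 3517 * 0.971 = 3415
Band 3: 8351 * 0.943 = 7875
Band 4: 3866 * 0.961 = 3715
Band 5: 7304 * 0.948 + 10243 * 0.566 = 6924 + 5798 = 12722
Population now: 0–19=4364, 20–39=3415, 40–59=7875, 60–79=3715, 80+=12722
[period 3]
Births: 3415 * 0.411 = 1404 ; 7875 * 0.241 = 1898 → total 3302
Band 2: 4364 * 0.971 = 4237
Band 3: 3415 * 0.943 = 3220
Band 4: 7875 * 0.961 = 7568
Band 5: 3715 * 0.948 + 12722 * 0.566 = 3522 + 7201 = 10723
Population now: 0–19=3302, 20–39=4237, 40–59=3220, 60–79=7568, 80+=10723
Dependents (band 0–19 + band 80+) = 3302 + 10723 = 14025; working-age = 15025; ratio = 14025/15025 × 100 = 93.3

93.3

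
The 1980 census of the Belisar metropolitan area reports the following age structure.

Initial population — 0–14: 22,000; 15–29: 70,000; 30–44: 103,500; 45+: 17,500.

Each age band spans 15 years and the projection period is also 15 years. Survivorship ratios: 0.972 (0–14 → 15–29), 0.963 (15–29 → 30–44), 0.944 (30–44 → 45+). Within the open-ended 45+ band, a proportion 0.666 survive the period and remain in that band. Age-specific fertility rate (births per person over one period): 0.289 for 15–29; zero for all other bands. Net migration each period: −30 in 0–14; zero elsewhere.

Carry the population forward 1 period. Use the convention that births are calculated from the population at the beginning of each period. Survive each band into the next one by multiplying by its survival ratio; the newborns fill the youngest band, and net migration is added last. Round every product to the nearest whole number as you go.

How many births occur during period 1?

— Period 1 —
Births: 70000 × 0.289 = 20230
15–29: 22000 × 0.972 = 21384
30–44: 70000 × 0.963 = 67410
45+: 103500 × 0.944 + 17500 × 0.666 = 97704 + 11655 = 109359
Net migration: 0–14 − 30 → 20200
Giving 20200 / 21384 / 67410 / 109359.

20230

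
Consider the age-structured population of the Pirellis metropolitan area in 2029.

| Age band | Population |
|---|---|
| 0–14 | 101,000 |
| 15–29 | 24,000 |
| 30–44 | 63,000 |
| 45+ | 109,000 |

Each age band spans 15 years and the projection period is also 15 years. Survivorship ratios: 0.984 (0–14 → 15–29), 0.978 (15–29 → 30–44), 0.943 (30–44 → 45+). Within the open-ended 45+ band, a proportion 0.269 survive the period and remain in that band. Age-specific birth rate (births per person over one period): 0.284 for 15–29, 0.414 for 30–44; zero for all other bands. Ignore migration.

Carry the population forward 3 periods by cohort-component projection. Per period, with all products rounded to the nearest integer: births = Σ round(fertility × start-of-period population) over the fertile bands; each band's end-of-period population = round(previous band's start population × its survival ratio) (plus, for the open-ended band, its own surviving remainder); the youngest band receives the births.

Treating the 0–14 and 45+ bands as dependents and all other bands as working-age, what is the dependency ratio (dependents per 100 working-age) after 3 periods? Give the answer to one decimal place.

(Bands numbered youngest = 1 to oldest = 4.)
Period 1.
Births: 24000 × 0.284 = 6816 ; 63000 × 0.414 = 26082 → total 32898
Band 2: 101000 × 0.984 = 99384
Band 3: 24000 × 0.978 = 23472
Band 4: 63000 × 0.943 + 109000 × 0.269 = 59409 + 29321 = 88730
End of period: [32898, 99384, 23472, 88730]
Period 2.
Births: 99384 × 0.284 = 28225 ; 23472 × 0.414 = 9717 → total 37942
Band 2: 32898 × 0.984 = 32372
Band 3: 99384 × 0.978 = 97198
Band 4: 23472 × 0.943 + 88730 × 0.269 = 22134 + 23868 = 46002
End of period: [37942, 32372, 97198, 46002]
Period 3.
Births: 32372 × 0.284 = 9194 ; 97198 × 0.414 = 40240 → total 49434
Band 2: 37942 × 0.984 = 37335
Band 3: 32372 × 0.978 = 31660
Band 4: 97198 × 0.943 + 46002 × 0.269 = 91658 + 12375 = 104033
End of period: [49434, 37335, 31660, 104033]
Dependents (band 0–14 + band 45+) = 49434 + 104033 = 153467; working-age = 68995; ratio = 153467/68995 × 100 = 222.4

222.4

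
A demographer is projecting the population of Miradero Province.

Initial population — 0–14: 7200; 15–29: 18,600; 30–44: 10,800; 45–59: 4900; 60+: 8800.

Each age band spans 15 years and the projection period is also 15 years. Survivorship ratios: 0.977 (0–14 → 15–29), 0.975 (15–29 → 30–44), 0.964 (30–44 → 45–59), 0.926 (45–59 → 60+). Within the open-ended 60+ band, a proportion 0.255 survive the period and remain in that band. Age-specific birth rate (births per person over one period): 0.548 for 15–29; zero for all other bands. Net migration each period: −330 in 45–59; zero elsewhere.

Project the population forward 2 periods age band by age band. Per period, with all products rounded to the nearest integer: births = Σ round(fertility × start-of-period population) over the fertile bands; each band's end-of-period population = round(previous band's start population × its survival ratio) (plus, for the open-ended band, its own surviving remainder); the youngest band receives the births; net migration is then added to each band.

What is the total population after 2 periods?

Call the groups 1 to 5, youngest first.
After projecting period 1:
Births: 18600 * 0.548 = 10193
Group 2: 7200 * 0.977 = 7034
Group 3: 18600 * 0.975 = 18135
Group 4: 10800 * 0.964 = 10411
Group 5: 4900 * 0.926 + 8800 * 0.255 = 4537 + 2244 = 6781
Net migration: Group 4 − 330 → 10081
Giving 10193 / 7034 / 18135 / 10081 / 6781.
After projecting period 2:
Births: 7034 * 0.548 = 3855
Group 2: 10193 * 0.977 = 9959
Group 3: 7034 * 0.975 = 6858
Group 4: 18135 * 0.964 = 17482
Group 5: 10081 * 0.926 + 6781 * 0.255 = 9335 + 1729 = 11064
Net migration: Group 4 − 330 → 17152
Giving 3855 / 9959 / 6858 / 17152 / 11064.
Total after period 2: 3855 + 9959 + 6858 + 17152 + 11064 = 48888

48888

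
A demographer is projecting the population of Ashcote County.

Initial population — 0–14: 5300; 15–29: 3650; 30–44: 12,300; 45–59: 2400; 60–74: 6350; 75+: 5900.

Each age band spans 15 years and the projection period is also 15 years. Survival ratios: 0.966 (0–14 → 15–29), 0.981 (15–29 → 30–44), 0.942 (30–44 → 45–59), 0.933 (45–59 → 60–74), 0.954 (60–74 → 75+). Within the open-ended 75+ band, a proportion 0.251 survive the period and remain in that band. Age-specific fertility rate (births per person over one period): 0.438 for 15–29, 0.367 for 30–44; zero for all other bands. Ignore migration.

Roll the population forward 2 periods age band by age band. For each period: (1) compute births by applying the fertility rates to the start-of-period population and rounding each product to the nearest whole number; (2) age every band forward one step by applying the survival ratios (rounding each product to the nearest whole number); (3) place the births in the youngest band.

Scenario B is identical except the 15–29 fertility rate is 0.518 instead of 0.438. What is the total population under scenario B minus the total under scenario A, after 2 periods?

691

— Period 1 —
Births: 3650 × 0.438 = 1599 ; 12300 × 0.367 = 4514 → 6113
15–29: 5300 × 0.966 = 5120
30–44: 3650 × 0.981 = 3581
45–59: 12300 × 0.942 = 11587
60–74: 2400 × 0.933 = 2239
75+: 6350 × 0.954 + 5900 × 0.251 = 6058 + 1481 = 7539
→ [6113, 5120, 3581, 11587, 2239, 7539]
— Period 2 —
Births: 5120 × 0.438 = 2243 ; 3581 × 0.367 = 1314 → 3557
15–29: 6113 × 0.966 = 5905
30–44: 5120 × 0.981 = 5023
45–59: 3581 × 0.942 = 3373
60–74: 11587 × 0.933 = 10811
75+: 2239 × 0.954 + 7539 × 0.251 = 2136 + 1892 = 4028
→ [3557, 5905, 5023, 3373, 10811, 4028]
Scenario A total after 2 periods: 32697
Scenario B projection —
— Period 1 —
Births: 3650 × 0.518 = 1891 ; 12300 × 0.367 = 4514 → 6405
15–29: 5300 × 0.966 = 5120
30–44: 3650 × 0.981 = 3581
45–59: 12300 × 0.942 = 11587
60–74: 2400 × 0.933 = 2239
75+: 6350 × 0.954 + 5900 × 0.251 = 6058 + 1481 = 7539
→ [6405, 5120, 3581, 11587, 2239, 7539]
— Period 2 —
Births: 5120 × 0.518 = 2652 ; 3581 × 0.367 = 1314 → 3966
15–29: 6405 × 0.966 = 6187
30–44: 5120 × 0.981 = 5023
45–59: 3581 × 0.942 = 3373
60–74: 11587 × 0.933 = 10811
75+: 2239 × 0.954 + 7539 × 0.251 = 2136 + 1892 = 4028
→ [3966, 6187, 5023, 3373, 10811, 4028]
Scenario B total after 2 periods: 33388
Difference B − A = 33388 − 32697 = 691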